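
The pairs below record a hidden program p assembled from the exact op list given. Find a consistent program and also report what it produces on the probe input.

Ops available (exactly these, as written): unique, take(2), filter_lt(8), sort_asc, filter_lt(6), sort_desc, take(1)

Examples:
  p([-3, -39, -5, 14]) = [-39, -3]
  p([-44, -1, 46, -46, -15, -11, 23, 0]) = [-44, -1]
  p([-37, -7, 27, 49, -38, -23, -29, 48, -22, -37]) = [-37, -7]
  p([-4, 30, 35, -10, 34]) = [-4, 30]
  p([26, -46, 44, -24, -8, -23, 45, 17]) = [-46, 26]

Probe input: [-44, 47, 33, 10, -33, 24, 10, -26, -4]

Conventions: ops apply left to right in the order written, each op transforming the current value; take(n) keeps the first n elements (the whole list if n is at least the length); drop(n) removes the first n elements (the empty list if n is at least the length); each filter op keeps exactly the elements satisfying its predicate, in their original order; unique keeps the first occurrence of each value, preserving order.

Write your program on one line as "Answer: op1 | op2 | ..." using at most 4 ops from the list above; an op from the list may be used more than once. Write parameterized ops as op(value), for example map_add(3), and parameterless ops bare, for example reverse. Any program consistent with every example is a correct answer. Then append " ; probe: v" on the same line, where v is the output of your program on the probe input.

unique | take(2) | sort_asc ; probe: [-44, 47]

Check, running the answer program on each example:
  [-3, -39, -5, 14] -> [-3, -39, -5, 14] -> [-3, -39] -> [-39, -3]
  [-44, -1, 46, -46, -15, -11, 23, 0] -> [-44, -1, 46, -46, -15, -11, 23, 0] -> [-44, -1] -> [-44, -1]
  [-37, -7, 27, 49, -38, -23, -29, 48, -22, -37] -> [-37, -7, 27, 49, -38, -23, -29, 48, -22] -> [-37, -7] -> [-37, -7]
  [-4, 30, 35, -10, 34] -> [-4, 30, 35, -10, 34] -> [-4, 30] -> [-4, 30]
  [26, -46, 44, -24, -8, -23, 45, 17] -> [26, -46, 44, -24, -8, -23, 45, 17] -> [26, -46] -> [-46, 26]
  probe: [-44, 47, 33, 10, -33, 24, 10, -26, -4] -> [-44, 47, 33, 10, -33, 24, -26, -4] -> [-44, 47] -> [-44, 47]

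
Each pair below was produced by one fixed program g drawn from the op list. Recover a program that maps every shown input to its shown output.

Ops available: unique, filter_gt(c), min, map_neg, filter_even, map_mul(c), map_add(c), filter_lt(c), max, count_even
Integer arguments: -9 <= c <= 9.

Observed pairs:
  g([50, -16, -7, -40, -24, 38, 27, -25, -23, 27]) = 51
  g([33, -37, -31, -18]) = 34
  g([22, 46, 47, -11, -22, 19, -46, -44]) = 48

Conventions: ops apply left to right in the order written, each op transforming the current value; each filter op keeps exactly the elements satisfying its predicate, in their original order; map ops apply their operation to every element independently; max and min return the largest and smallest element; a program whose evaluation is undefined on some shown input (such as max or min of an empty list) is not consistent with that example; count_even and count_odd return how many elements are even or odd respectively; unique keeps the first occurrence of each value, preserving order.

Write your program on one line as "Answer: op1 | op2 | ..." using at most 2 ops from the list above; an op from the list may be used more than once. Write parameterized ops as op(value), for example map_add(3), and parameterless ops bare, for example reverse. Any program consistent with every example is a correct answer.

map_add(1) | max

Check, running the answer program on each example:
  [50, -16, -7, -40, -24, 38, 27, -25, -23, 27] -> [51, -15, -6, -39, -23, 39, 28, -24, -22, 28] -> 51
  [33, -37, -31, -18] -> [34, -36, -30, -17] -> 34
  [22, 46, 47, -11, -22, 19, -46, -44] -> [23, 47, 48, -10, -21, 20, -45, -43] -> 48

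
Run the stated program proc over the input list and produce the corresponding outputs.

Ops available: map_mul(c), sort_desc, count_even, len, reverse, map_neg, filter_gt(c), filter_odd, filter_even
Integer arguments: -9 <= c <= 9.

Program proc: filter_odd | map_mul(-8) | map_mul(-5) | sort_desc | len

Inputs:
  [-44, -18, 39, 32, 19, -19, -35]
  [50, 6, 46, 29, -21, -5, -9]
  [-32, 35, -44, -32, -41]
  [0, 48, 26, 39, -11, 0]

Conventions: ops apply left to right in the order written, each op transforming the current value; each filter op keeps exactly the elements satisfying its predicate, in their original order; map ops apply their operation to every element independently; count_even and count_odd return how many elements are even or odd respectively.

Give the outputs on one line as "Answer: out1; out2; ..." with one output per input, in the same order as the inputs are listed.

Execution, op by op:
  [-44, -18, 39, 32, 19, -19, -35] -> [39, 19, -19, -35] -> [-312, -152, 152, 280] -> [1560, 760, -760, -1400] -> [1560, 760, -760, -1400] -> 4
  [50, 6, 46, 29, -21, -5, -9] -> [29, -21, -5, -9] -> [-232, 168, 40, 72] -> [1160, -840, -200, -360] -> [1160, -200, -360, -840] -> 4
  [-32, 35, -44, -32, -41] -> [35, -41] -> [-280, 328] -> [1400, -1640] -> [1400, -1640] -> 2
  [0, 48, 26, 39, -11, 0] -> [39, -11] -> [-312, 88] -> [1560, -440] -> [1560, -440] -> 2

4; 4; 2; 2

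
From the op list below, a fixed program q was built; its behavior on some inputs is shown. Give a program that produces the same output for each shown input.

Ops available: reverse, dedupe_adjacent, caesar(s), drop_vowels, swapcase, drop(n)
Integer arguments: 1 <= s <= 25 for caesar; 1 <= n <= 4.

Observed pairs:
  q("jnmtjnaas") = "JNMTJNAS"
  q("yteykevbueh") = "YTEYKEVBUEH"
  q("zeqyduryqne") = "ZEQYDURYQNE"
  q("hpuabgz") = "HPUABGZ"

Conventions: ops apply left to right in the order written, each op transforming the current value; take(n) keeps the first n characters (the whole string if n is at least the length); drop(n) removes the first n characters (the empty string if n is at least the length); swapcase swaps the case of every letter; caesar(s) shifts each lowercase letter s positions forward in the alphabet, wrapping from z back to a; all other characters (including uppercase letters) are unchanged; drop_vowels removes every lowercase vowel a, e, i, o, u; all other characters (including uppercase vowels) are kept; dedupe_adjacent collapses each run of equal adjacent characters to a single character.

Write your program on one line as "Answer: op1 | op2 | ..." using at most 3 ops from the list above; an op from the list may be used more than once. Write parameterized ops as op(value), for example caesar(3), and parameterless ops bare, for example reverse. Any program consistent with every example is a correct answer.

dedupe_adjacent | swapcase

Check, running the answer program on each example:
  "jnmtjnaas" -> "jnmtjnas" -> "JNMTJNAS"
  "yteykevbueh" -> "yteykevbueh" -> "YTEYKEVBUEH"
  "zeqyduryqne" -> "zeqyduryqne" -> "ZEQYDURYQNE"
  "hpuabgz" -> "hpuabgz" -> "HPUABGZ"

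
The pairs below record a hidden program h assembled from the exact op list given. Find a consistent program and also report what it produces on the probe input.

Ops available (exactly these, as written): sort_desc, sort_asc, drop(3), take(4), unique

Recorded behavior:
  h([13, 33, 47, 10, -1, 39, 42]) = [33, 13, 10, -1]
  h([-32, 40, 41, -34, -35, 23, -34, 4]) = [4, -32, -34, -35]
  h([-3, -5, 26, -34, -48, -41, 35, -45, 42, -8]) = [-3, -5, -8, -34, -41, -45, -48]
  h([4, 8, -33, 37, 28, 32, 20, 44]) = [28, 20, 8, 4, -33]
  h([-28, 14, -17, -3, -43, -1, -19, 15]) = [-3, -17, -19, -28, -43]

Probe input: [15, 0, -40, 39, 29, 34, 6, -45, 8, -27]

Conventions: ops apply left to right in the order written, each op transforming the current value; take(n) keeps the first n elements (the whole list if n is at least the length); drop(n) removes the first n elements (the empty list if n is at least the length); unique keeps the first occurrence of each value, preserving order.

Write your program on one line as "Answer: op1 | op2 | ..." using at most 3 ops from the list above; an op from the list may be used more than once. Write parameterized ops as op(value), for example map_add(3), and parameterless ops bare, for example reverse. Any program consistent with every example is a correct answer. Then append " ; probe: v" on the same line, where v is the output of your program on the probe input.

sort_desc | unique | drop(3) ; probe: [15, 8, 6, 0, -27, -40, -45]

Check, running the answer program on each example:
  [13, 33, 47, 10, -1, 39, 42] -> [47, 42, 39, 33, 13, 10, -1] -> [47, 42, 39, 33, 13, 10, -1] -> [33, 13, 10, -1]
  [-32, 40, 41, -34, -35, 23, -34, 4] -> [41, 40, 23, 4, -32, -34, -34, -35] -> [41, 40, 23, 4, -32, -34, -35] -> [4, -32, -34, -35]
  [-3, -5, 26, -34, -48, -41, 35, -45, 42, -8] -> [42, 35, 26, -3, -5, -8, -34, -41, -45, -48] -> [42, 35, 26, -3, -5, -8, -34, -41, -45, -48] -> [-3, -5, -8, -34, -41, -45, -48]
  [4, 8, -33, 37, 28, 32, 20, 44] -> [44, 37, 32, 28, 20, 8, 4, -33] -> [44, 37, 32, 28, 20, 8, 4, -33] -> [28, 20, 8, 4, -33]
  [-28, 14, -17, -3, -43, -1, -19, 15] -> [15, 14, -1, -3, -17, -19, -28, -43] -> [15, 14, -1, -3, -17, -19, -28, -43] -> [-3, -17, -19, -28, -43]
  probe: [15, 0, -40, 39, 29, 34, 6, -45, 8, -27] -> [39, 34, 29, 15, 8, 6, 0, -27, -40, -45] -> [39, 34, 29, 15, 8, 6, 0, -27, -40, -45] -> [15, 8, 6, 0, -27, -40, -45]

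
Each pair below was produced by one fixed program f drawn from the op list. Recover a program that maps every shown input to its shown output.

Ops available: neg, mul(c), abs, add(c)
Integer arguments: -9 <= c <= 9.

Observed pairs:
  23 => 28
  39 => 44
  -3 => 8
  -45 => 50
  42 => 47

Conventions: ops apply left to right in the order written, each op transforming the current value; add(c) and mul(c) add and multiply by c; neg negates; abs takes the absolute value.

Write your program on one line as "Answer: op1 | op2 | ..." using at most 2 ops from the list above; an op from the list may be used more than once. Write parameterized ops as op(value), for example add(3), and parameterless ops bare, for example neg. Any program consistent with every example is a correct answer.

abs | add(5)

Check, running the answer program on each example:
  23 -> 23 -> 28
  39 -> 39 -> 44
  -3 -> 3 -> 8
  -45 -> 45 -> 50
  42 -> 42 -> 47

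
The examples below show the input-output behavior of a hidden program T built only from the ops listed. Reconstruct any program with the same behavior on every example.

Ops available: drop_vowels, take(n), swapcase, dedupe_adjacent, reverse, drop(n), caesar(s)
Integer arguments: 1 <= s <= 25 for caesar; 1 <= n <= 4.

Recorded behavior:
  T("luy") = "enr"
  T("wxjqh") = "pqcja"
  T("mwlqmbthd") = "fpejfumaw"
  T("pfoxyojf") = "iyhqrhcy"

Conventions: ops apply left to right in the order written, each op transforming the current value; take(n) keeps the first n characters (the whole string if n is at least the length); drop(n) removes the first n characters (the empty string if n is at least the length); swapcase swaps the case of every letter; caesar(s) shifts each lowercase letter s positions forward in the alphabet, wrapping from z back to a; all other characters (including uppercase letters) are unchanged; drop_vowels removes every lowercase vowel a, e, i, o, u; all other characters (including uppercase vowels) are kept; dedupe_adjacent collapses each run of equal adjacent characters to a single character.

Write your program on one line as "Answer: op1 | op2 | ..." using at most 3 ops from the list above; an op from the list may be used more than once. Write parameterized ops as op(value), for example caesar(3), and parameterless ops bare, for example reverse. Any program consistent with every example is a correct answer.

caesar(15) | caesar(19) | caesar(11)

Check, running the answer program on each example:
  "luy" -> "ajn" -> "tcg" -> "enr"
  "wxjqh" -> "lmyfw" -> "efryp" -> "pqcja"
  "mwlqmbthd" -> "blafbqiws" -> "uetyujbpl" -> "fpejfumaw"
  "pfoxyojf" -> "eudmndyu" -> "xnwfgwrn" -> "iyhqrhcy"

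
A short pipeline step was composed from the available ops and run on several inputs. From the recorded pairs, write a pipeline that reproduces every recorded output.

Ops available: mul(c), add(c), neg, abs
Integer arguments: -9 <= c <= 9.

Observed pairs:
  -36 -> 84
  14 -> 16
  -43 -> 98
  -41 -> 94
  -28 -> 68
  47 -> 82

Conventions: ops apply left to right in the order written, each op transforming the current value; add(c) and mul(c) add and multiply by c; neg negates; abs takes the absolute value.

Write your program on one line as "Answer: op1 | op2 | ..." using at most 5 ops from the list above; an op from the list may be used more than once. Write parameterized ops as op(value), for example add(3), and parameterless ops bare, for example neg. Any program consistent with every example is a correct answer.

add(-8) | add(1) | add(1) | mul(2) | abs

Check, running the answer program on each example:
  -36 -> -44 -> -43 -> -42 -> -84 -> 84
  14 -> 6 -> 7 -> 8 -> 16 -> 16
  -43 -> -51 -> -50 -> -49 -> -98 -> 98
  -41 -> -49 -> -48 -> -47 -> -94 -> 94
  -28 -> -36 -> -35 -> -34 -> -68 -> 68
  47 -> 39 -> 40 -> 41 -> 82 -> 82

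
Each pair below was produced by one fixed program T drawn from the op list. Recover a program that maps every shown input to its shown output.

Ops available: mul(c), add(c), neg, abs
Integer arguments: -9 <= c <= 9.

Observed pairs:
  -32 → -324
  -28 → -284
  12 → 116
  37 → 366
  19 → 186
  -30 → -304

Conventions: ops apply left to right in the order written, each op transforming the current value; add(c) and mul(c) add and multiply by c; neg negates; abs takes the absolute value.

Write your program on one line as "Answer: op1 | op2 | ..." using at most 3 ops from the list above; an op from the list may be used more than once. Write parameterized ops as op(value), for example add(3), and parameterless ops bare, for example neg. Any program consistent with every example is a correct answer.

mul(5) | mul(2) | add(-4)

Check, running the answer program on each example:
  -32 -> -160 -> -320 -> -324
  -28 -> -140 -> -280 -> -284
  12 -> 60 -> 120 -> 116
  37 -> 185 -> 370 -> 366
  19 -> 95 -> 190 -> 186
  -30 -> -150 -> -300 -> -304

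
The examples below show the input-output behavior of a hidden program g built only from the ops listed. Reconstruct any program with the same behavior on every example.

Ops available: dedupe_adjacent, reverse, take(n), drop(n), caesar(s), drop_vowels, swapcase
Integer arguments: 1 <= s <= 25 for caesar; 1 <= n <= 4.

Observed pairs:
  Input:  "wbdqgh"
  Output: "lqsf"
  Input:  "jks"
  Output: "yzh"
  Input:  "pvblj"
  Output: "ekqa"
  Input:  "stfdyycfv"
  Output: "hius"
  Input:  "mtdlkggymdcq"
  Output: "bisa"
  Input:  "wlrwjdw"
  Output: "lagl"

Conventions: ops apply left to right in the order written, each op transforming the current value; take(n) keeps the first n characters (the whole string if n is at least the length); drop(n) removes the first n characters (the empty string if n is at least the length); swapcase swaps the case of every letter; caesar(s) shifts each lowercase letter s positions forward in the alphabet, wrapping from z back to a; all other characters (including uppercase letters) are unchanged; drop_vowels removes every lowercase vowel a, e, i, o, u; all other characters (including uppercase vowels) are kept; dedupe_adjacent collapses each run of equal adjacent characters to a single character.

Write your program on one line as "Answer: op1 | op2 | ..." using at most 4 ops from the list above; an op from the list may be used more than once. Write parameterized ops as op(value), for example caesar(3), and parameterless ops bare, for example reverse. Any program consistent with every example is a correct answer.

caesar(19) | dedupe_adjacent | caesar(22) | take(4)

Check, running the answer program on each example:
  "wbdqgh" -> "puwjza" -> "puwjza" -> "lqsfvw" -> "lqsf"
  "jks" -> "cdl" -> "cdl" -> "yzh" -> "yzh"
  "pvblj" -> "iouec" -> "iouec" -> "ekqay" -> "ekqa"
  "stfdyycfv" -> "lmywrrvyo" -> "lmywrvyo" -> "hiusnruk" -> "hius"
  "mtdlkggymdcq" -> "fmwedzzrfwvj" -> "fmwedzrfwvj" -> "bisazvnbsrf" -> "bisa"
  "wlrwjdw" -> "pekpcwp" -> "pekpcwp" -> "laglysl" -> "lagl"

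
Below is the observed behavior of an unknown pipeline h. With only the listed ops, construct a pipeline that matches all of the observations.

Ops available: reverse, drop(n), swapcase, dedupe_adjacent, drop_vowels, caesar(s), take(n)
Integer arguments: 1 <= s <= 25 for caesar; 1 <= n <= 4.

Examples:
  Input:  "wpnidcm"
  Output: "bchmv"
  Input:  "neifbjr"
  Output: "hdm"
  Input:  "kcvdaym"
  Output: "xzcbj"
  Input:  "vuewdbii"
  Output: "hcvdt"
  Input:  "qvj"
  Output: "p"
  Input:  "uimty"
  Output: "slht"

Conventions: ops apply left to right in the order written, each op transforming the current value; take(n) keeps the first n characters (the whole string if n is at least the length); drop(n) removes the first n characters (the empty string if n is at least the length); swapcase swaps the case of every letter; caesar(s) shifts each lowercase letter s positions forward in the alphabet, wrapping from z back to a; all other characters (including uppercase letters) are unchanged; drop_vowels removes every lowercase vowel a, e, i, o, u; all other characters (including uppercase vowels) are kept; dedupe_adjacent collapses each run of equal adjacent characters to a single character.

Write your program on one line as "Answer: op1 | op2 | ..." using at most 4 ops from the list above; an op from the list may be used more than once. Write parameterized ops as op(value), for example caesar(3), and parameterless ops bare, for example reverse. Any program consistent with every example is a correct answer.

reverse | drop(1) | caesar(25) | drop_vowels

Check, running the answer program on each example:
  "wpnidcm" -> "mcdinpw" -> "cdinpw" -> "bchmov" -> "bchmv"
  "neifbjr" -> "rjbfien" -> "jbfien" -> "iaehdm" -> "hdm"
  "kcvdaym" -> "myadvck" -> "yadvck" -> "xzcubj" -> "xzcbj"
  "vuewdbii" -> "iibdweuv" -> "ibdweuv" -> "hacvdtu" -> "hcvdt"
  "qvj" -> "jvq" -> "vq" -> "up" -> "p"
  "uimty" -> "ytmiu" -> "tmiu" -> "slht" -> "slht"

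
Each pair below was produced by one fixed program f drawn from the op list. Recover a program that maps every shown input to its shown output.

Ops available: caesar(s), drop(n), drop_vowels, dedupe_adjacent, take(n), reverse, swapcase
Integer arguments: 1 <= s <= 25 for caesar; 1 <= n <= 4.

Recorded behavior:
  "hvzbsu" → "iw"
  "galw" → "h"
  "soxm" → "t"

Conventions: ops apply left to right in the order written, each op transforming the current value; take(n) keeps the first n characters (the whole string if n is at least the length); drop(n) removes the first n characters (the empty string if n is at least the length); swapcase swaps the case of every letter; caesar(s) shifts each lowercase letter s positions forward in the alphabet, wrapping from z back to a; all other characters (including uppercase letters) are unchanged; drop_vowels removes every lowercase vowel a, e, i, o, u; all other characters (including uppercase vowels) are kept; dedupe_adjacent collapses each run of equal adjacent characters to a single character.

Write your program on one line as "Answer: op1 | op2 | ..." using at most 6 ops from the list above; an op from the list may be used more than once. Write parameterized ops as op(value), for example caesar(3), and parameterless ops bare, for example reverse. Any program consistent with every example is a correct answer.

take(4) | reverse | drop_vowels | drop(2) | caesar(1) | reverse

Check, running the answer program on each example:
  "hvzbsu" -> "hvzb" -> "bzvh" -> "bzvh" -> "vh" -> "wi" -> "iw"
  "galw" -> "galw" -> "wlag" -> "wlg" -> "g" -> "h" -> "h"
  "soxm" -> "soxm" -> "mxos" -> "mxs" -> "s" -> "t" -> "t"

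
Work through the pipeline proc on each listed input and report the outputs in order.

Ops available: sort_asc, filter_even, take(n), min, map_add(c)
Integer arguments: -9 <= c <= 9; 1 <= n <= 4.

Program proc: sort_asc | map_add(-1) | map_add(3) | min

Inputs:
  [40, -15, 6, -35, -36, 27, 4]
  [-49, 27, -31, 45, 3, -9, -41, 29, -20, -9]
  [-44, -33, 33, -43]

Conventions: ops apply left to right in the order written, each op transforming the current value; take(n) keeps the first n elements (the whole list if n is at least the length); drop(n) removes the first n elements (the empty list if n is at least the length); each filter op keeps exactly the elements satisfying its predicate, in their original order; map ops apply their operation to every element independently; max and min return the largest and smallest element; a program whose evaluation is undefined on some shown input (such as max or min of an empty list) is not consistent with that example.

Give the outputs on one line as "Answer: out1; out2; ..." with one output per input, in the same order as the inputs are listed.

Execution, op by op:
  [40, -15, 6, -35, -36, 27, 4] -> [-36, -35, -15, 4, 6, 27, 40] -> [-37, -36, -16, 3, 5, 26, 39] -> [-34, -33, -13, 6, 8, 29, 42] -> -34
  [-49, 27, -31, 45, 3, -9, -41, 29, -20, -9] -> [-49, -41, -31, -20, -9, -9, 3, 27, 29, 45] -> [-50, -42, -32, -21, -10, -10, 2, 26, 28, 44] -> [-47, -39, -29, -18, -7, -7, 5, 29, 31, 47] -> -47
  [-44, -33, 33, -43] -> [-44, -43, -33, 33] -> [-45, -44, -34, 32] -> [-42, -41, -31, 35] -> -42

-34; -47; -42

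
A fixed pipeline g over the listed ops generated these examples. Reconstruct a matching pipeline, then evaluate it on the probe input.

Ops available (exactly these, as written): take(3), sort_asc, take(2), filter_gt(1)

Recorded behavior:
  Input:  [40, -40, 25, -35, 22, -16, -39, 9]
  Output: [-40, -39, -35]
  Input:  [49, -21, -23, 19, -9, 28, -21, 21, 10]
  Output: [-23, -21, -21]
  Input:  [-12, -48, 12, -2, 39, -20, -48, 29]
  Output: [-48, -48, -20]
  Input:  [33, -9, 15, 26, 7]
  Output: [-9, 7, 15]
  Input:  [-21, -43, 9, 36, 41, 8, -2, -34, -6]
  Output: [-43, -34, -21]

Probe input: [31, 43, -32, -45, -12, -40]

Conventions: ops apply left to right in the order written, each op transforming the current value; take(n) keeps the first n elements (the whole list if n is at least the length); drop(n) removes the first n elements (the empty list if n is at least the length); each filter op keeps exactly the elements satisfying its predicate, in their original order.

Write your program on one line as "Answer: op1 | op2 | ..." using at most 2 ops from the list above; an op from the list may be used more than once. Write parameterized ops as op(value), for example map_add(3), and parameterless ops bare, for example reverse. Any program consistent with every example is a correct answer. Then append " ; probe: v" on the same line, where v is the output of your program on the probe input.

sort_asc | take(3) ; probe: [-45, -40, -32]

Check, running the answer program on each example:
  [40, -40, 25, -35, 22, -16, -39, 9] -> [-40, -39, -35, -16, 9, 22, 25, 40] -> [-40, -39, -35]
  [49, -21, -23, 19, -9, 28, -21, 21, 10] -> [-23, -21, -21, -9, 10, 19, 21, 28, 49] -> [-23, -21, -21]
  [-12, -48, 12, -2, 39, -20, -48, 29] -> [-48, -48, -20, -12, -2, 12, 29, 39] -> [-48, -48, -20]
  [33, -9, 15, 26, 7] -> [-9, 7, 15, 26, 33] -> [-9, 7, 15]
  [-21, -43, 9, 36, 41, 8, -2, -34, -6] -> [-43, -34, -21, -6, -2, 8, 9, 36, 41] -> [-43, -34, -21]
  probe: [31, 43, -32, -45, -12, -40] -> [-45, -40, -32, -12, 31, 43] -> [-45, -40, -32]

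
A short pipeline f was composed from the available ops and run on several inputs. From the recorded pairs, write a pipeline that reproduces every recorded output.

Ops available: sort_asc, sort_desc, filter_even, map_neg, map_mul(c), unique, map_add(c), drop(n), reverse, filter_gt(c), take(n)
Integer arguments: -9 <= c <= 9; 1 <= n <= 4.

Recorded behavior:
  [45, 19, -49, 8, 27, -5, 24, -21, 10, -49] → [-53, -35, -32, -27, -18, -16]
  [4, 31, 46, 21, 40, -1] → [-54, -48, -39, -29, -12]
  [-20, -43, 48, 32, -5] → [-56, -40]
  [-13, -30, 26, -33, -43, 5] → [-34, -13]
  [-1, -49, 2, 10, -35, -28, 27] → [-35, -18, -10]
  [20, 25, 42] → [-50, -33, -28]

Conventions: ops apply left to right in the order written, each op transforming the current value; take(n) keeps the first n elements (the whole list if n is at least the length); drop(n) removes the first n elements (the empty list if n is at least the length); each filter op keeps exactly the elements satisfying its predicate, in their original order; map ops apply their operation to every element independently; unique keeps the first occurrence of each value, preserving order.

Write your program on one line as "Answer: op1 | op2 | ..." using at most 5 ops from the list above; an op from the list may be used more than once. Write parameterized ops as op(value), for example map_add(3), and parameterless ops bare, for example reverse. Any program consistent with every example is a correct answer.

map_add(8) | sort_desc | filter_gt(8) | map_neg

Check, running the answer program on each example:
  [45, 19, -49, 8, 27, -5, 24, -21, 10, -49] -> [53, 27, -41, 16, 35, 3, 32, -13, 18, -41] -> [53, 35, 32, 27, 18, 16, 3, -13, -41, -41] -> [53, 35, 32, 27, 18, 16] -> [-53, -35, -32, -27, -18, -16]
  [4, 31, 46, 21, 40, -1] -> [12, 39, 54, 29, 48, 7] -> [54, 48, 39, 29, 12, 7] -> [54, 48, 39, 29, 12] -> [-54, -48, -39, -29, -12]
  [-20, -43, 48, 32, -5] -> [-12, -35, 56, 40, 3] -> [56, 40, 3, -12, -35] -> [56, 40] -> [-56, -40]
  [-13, -30, 26, -33, -43, 5] -> [-5, -22, 34, -25, -35, 13] -> [34, 13, -5, -22, -25, -35] -> [34, 13] -> [-34, -13]
  [-1, -49, 2, 10, -35, -28, 27] -> [7, -41, 10, 18, -27, -20, 35] -> [35, 18, 10, 7, -20, -27, -41] -> [35, 18, 10] -> [-35, -18, -10]
  [20, 25, 42] -> [28, 33, 50] -> [50, 33, 28] -> [50, 33, 28] -> [-50, -33, -28]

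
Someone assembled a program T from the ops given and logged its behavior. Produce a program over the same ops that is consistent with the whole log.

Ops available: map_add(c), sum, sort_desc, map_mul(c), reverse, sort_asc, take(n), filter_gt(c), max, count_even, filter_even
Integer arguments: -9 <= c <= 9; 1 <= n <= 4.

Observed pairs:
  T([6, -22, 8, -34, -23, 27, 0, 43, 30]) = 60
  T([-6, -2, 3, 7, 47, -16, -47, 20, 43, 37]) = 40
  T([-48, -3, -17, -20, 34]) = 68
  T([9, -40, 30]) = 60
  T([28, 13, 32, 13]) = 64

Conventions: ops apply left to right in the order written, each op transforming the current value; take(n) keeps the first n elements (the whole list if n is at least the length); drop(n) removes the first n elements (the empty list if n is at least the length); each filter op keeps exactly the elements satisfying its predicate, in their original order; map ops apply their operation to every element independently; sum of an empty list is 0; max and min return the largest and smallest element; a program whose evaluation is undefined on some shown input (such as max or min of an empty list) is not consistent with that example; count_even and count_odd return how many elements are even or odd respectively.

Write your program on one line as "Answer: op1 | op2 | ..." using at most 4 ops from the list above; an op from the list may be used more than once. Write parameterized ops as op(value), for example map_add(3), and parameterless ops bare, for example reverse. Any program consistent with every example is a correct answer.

filter_even | map_mul(2) | max

Check, running the answer program on each example:
  [6, -22, 8, -34, -23, 27, 0, 43, 30] -> [6, -22, 8, -34, 0, 30] -> [12, -44, 16, -68, 0, 60] -> 60
  [-6, -2, 3, 7, 47, -16, -47, 20, 43, 37] -> [-6, -2, -16, 20] -> [-12, -4, -32, 40] -> 40
  [-48, -3, -17, -20, 34] -> [-48, -20, 34] -> [-96, -40, 68] -> 68
  [9, -40, 30] -> [-40, 30] -> [-80, 60] -> 60
  [28, 13, 32, 13] -> [28, 32] -> [56, 64] -> 64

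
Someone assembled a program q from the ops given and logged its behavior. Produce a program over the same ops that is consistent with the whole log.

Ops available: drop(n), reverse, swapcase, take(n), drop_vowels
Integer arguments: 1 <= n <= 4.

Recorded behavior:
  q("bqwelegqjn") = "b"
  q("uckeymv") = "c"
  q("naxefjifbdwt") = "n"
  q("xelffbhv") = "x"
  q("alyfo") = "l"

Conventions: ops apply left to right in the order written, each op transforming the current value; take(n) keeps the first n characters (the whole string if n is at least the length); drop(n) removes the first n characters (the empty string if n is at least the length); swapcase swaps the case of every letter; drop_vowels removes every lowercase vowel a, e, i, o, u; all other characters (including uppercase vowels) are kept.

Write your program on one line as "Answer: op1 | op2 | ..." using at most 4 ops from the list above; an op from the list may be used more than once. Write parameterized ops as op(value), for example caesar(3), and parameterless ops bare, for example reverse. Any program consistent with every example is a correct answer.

drop_vowels | take(4) | take(1)

Check, running the answer program on each example:
  "bqwelegqjn" -> "bqwlgqjn" -> "bqwl" -> "b"
  "uckeymv" -> "ckymv" -> "ckym" -> "c"
  "naxefjifbdwt" -> "nxfjfbdwt" -> "nxfj" -> "n"
  "xelffbhv" -> "xlffbhv" -> "xlff" -> "x"
  "alyfo" -> "lyf" -> "lyf" -> "l"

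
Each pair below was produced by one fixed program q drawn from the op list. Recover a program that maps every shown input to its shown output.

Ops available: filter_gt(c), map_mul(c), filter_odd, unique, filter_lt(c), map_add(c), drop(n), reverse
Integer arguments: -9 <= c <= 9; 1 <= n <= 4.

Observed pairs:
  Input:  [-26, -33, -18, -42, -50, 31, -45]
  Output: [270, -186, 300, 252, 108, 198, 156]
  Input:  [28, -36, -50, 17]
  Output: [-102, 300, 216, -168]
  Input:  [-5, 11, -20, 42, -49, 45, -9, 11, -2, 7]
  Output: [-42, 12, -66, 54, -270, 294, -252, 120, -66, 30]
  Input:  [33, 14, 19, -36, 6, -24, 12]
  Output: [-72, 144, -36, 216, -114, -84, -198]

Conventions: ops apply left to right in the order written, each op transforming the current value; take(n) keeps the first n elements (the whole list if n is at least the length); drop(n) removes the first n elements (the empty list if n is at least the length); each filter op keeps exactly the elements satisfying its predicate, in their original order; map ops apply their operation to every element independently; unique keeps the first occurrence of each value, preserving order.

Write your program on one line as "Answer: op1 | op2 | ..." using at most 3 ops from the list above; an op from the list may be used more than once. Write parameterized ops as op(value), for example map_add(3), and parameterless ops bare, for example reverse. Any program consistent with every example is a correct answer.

map_mul(-6) | reverse

Check, running the answer program on each example:
  [-26, -33, -18, -42, -50, 31, -45] -> [156, 198, 108, 252, 300, -186, 270] -> [270, -186, 300, 252, 108, 198, 156]
  [28, -36, -50, 17] -> [-168, 216, 300, -102] -> [-102, 300, 216, -168]
  [-5, 11, -20, 42, -49, 45, -9, 11, -2, 7] -> [30, -66, 120, -252, 294, -270, 54, -66, 12, -42] -> [-42, 12, -66, 54, -270, 294, -252, 120, -66, 30]
  [33, 14, 19, -36, 6, -24, 12] -> [-198, -84, -114, 216, -36, 144, -72] -> [-72, 144, -36, 216, -114, -84, -198]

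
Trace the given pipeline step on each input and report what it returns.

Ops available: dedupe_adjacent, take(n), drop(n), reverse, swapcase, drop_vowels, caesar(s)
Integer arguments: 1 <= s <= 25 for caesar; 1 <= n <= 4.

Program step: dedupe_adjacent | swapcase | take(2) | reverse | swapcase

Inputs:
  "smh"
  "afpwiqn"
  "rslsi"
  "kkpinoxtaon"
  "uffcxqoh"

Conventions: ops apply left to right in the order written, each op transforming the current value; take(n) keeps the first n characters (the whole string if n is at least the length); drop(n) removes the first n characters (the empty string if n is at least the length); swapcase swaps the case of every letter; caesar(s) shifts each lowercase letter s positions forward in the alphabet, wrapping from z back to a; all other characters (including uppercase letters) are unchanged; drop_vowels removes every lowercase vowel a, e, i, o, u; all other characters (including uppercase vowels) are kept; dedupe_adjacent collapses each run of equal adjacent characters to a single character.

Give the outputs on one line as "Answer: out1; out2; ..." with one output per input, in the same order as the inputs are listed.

"ms"; "fa"; "sr"; "pk"; "fu"

Execution, op by op:
  "smh" -> "smh" -> "SMH" -> "SM" -> "MS" -> "ms"
  "afpwiqn" -> "afpwiqn" -> "AFPWIQN" -> "AF" -> "FA" -> "fa"
  "rslsi" -> "rslsi" -> "RSLSI" -> "RS" -> "SR" -> "sr"
  "kkpinoxtaon" -> "kpinoxtaon" -> "KPINOXTAON" -> "KP" -> "PK" -> "pk"
  "uffcxqoh" -> "ufcxqoh" -> "UFCXQOH" -> "UF" -> "FU" -> "fu"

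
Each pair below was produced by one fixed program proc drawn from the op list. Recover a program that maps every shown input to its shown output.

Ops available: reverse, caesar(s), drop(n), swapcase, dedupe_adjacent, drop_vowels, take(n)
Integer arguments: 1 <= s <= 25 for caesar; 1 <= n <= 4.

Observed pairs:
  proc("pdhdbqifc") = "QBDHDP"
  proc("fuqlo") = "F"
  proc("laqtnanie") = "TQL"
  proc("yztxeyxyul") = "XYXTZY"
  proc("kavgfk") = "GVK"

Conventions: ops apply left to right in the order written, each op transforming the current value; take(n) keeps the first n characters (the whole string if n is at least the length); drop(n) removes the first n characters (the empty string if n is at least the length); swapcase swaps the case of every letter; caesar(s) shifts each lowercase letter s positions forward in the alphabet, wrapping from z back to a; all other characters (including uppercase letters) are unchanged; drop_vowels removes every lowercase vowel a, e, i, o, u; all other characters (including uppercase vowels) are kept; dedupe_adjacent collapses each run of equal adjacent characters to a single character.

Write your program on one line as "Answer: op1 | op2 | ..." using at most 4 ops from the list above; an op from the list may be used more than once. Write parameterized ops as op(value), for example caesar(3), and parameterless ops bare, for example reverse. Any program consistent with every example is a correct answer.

drop_vowels | reverse | swapcase | drop(2)

Check, running the answer program on each example:
  "pdhdbqifc" -> "pdhdbqfc" -> "cfqbdhdp" -> "CFQBDHDP" -> "QBDHDP"
  "fuqlo" -> "fql" -> "lqf" -> "LQF" -> "F"
  "laqtnanie" -> "lqtnn" -> "nntql" -> "NNTQL" -> "TQL"
  "yztxeyxyul" -> "yztxyxyl" -> "lyxyxtzy" -> "LYXYXTZY" -> "XYXTZY"
  "kavgfk" -> "kvgfk" -> "kfgvk" -> "KFGVK" -> "GVK"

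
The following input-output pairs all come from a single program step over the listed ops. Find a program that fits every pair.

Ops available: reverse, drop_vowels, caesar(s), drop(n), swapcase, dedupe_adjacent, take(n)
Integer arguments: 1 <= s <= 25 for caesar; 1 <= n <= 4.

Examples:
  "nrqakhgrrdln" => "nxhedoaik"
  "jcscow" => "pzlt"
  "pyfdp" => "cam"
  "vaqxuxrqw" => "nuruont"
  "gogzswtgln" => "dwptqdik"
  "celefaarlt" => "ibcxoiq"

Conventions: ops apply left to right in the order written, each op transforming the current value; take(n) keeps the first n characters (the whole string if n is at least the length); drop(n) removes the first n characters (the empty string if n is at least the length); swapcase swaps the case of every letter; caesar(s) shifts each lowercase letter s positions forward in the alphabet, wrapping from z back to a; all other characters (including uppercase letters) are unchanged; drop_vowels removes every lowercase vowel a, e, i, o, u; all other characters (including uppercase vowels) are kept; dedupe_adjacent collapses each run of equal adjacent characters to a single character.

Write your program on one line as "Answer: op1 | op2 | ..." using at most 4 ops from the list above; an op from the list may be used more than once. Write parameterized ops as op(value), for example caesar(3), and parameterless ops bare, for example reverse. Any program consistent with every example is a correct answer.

drop(2) | caesar(23) | dedupe_adjacent

Check, running the answer program on each example:
  "nrqakhgrrdln" -> "qakhgrrdln" -> "nxhedooaik" -> "nxhedoaik"
  "jcscow" -> "scow" -> "pzlt" -> "pzlt"
  "pyfdp" -> "fdp" -> "cam" -> "cam"
  "vaqxuxrqw" -> "qxuxrqw" -> "nuruont" -> "nuruont"
  "gogzswtgln" -> "gzswtgln" -> "dwptqdik" -> "dwptqdik"
  "celefaarlt" -> "lefaarlt" -> "ibcxxoiq" -> "ibcxoiq"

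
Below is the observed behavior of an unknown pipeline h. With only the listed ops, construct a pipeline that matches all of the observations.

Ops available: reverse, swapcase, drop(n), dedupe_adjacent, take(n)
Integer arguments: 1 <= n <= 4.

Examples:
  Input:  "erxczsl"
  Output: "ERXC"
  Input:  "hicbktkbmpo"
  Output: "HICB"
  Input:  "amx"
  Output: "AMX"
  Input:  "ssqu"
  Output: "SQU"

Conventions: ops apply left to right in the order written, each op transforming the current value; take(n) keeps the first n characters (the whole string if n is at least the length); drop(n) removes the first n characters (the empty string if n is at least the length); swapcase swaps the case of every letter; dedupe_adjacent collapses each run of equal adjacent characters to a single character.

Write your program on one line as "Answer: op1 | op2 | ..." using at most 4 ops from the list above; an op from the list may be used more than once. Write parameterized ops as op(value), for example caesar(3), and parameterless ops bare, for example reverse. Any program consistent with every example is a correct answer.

swapcase | dedupe_adjacent | take(4)

Check, running the answer program on each example:
  "erxczsl" -> "ERXCZSL" -> "ERXCZSL" -> "ERXC"
  "hicbktkbmpo" -> "HICBKTKBMPO" -> "HICBKTKBMPO" -> "HICB"
  "amx" -> "AMX" -> "AMX" -> "AMX"
  "ssqu" -> "SSQU" -> "SQU" -> "SQU"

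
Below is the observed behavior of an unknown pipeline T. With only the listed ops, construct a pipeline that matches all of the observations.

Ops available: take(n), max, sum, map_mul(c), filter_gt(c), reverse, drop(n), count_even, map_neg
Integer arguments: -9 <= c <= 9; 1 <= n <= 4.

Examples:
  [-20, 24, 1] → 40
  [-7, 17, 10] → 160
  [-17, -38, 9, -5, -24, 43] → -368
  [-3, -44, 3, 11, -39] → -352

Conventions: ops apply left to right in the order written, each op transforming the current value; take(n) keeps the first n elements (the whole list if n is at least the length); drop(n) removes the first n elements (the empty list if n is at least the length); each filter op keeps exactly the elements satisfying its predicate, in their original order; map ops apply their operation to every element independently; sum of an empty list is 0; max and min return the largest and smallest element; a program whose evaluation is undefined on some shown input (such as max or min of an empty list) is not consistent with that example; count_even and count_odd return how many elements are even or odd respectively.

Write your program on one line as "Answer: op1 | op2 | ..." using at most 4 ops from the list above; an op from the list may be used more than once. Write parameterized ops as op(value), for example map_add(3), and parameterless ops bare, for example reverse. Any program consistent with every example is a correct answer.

map_mul(8) | take(3) | sum

Check, running the answer program on each example:
  [-20, 24, 1] -> [-160, 192, 8] -> [-160, 192, 8] -> 40
  [-7, 17, 10] -> [-56, 136, 80] -> [-56, 136, 80] -> 160
  [-17, -38, 9, -5, -24, 43] -> [-136, -304, 72, -40, -192, 344] -> [-136, -304, 72] -> -368
  [-3, -44, 3, 11, -39] -> [-24, -352, 24, 88, -312] -> [-24, -352, 24] -> -352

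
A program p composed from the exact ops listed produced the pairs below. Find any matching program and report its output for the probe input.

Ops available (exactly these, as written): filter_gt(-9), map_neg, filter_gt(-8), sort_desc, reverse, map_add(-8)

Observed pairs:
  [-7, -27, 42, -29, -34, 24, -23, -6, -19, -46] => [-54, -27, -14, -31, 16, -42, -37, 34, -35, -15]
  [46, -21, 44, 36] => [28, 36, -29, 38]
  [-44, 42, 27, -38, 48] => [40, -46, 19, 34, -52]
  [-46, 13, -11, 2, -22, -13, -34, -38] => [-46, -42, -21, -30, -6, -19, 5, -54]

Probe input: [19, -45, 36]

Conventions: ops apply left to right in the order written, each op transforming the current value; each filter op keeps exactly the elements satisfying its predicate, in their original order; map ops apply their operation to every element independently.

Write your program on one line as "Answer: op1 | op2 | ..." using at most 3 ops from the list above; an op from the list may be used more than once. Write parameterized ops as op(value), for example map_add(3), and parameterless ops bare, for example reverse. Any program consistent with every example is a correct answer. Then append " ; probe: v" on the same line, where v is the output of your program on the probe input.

reverse | map_add(-8) ; probe: [28, -53, 11]

Check, running the answer program on each example:
  [-7, -27, 42, -29, -34, 24, -23, -6, -19, -46] -> [-46, -19, -6, -23, 24, -34, -29, 42, -27, -7] -> [-54, -27, -14, -31, 16, -42, -37, 34, -35, -15]
  [46, -21, 44, 36] -> [36, 44, -21, 46] -> [28, 36, -29, 38]
  [-44, 42, 27, -38, 48] -> [48, -38, 27, 42, -44] -> [40, -46, 19, 34, -52]
  [-46, 13, -11, 2, -22, -13, -34, -38] -> [-38, -34, -13, -22, 2, -11, 13, -46] -> [-46, -42, -21, -30, -6, -19, 5, -54]
  probe: [19, -45, 36] -> [36, -45, 19] -> [28, -53, 11]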